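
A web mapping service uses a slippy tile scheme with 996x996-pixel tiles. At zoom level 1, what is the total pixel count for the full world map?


tiles per axis = 2^1 = 2
total tiles = 2^2 = 4
pixels per axis = 2 * 996 = 1992
total pixels = 1992^2 = 3968064

3968064 pixels


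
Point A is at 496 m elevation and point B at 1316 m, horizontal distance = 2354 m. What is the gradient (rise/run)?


gradient = (1316 - 496) / 2354 = 820 / 2354 = 0.3483

0.3483


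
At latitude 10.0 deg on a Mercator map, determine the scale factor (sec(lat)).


SF = 1 / cos(10.0) = 1 / 0.984808 = 1.015

1.015


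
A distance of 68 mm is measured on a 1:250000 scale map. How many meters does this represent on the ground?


ground = 68 mm * 250000 / 1000 = 17000.0 m

17000.0 m


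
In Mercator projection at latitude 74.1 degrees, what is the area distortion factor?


area_distortion = 1/cos^2(74.1) = 13.324

13.324


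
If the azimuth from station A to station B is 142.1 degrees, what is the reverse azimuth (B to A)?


back azimuth = (142.1 + 180) mod 360 = 322.1 degrees

322.1 degrees


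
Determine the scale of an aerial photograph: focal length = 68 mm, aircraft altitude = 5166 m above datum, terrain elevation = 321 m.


scale = f / (H - h) = 68 mm / 4845 m = 68 / 4845000 = 1:71250

1:71250


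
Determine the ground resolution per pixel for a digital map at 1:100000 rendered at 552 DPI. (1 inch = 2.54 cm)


pixel_cm = 2.54 / 552 ≈ 0.004601 cm
ground = pixel_cm * 100000 / 100 = 2.54 * 100000 / (552 * 100) = 254000 / 55200 ≈ 4.6 m

4.6 m


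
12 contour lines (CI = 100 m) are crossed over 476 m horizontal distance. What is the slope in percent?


elevation change = 12 * 100 = 1200 m
slope = 1200 / 476 * 100 = 252.1%

252.1%


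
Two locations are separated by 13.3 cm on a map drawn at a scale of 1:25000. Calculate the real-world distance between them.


ground = 13.3 cm * 25000 / 100 = 3325.0 m = 3.325 km

3.325 km


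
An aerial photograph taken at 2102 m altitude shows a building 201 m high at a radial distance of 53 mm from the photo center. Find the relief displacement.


d = h * r / H = 201 * 53 / 2102 = 5.07 mm

5.07 mm


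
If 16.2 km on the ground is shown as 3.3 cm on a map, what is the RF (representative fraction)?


ground = 16.2 km = 1620000 cm; RF denominator = ground / map = 1620000 / 3.3 ≈ 490909; RF = 1:490909

1:490909


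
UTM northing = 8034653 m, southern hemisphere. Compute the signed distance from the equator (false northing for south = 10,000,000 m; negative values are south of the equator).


For southern: actual = 8034653 - 10000000 = -1965347 m

-1965347 m


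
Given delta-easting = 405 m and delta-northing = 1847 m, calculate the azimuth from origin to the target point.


az = atan2(405, 1847) = 12.4 deg
adjusted to 0-360: 12.4 degrees

12.4 degrees


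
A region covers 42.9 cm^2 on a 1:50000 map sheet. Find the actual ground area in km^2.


ground_area = 42.9 * (50000/100)^2 = 10725000.0 m^2 = 10.725 km^2

10.725 km^2


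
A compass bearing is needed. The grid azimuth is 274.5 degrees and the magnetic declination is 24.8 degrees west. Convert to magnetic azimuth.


magnetic azimuth = grid azimuth - declination (east +ve)
mag_az = 274.5 - -24.8 = 299.3 degrees

299.3 degrees


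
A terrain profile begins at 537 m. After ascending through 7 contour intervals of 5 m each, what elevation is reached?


elevation = 537 + 7 * 5 = 572 m

572 m


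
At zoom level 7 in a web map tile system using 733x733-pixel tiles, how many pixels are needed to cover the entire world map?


tiles per axis = 2^7 = 128
total tiles = 128^2 = 16384
pixels per axis = 128 * 733 = 93824
total pixels = 93824^2 = 8802942976

8802942976 pixels


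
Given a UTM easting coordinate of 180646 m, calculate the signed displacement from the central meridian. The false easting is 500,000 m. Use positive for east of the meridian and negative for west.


displacement = 180646 - 500000 = -319354 m

-319354 m


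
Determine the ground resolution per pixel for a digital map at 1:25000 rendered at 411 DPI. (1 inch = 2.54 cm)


pixel_cm = 2.54 / 411 ≈ 0.00618 cm
ground = pixel_cm * 25000 / 100 = 2.54 * 25000 / (411 * 100) = 63500 / 41100 ≈ 1.55 m

1.55 m


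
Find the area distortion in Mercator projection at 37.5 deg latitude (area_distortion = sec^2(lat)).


area_distortion = 1/cos^2(37.5) = 1.589

1.589


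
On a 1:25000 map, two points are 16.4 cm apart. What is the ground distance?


ground = 16.4 cm * 25000 / 100 = 4100.0 m = 4.1 km

4.1 km


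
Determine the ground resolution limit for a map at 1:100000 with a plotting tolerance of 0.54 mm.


ground = 0.54 mm * 100000 / 1000 = 54.0 m

54.0 m


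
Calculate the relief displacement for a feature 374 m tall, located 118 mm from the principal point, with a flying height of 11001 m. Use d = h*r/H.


d = h * r / H = 374 * 118 / 11001 = 4.01 mm

4.01 mm


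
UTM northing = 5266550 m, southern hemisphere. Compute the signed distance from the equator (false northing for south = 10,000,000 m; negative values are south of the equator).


For southern: actual = 5266550 - 10000000 = -4733450 m

-4733450 m


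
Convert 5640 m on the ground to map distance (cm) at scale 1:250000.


map_cm = 5640 * 100 / 250000 = 2.256 cm ≈ 2.26 cm

2.26 cm


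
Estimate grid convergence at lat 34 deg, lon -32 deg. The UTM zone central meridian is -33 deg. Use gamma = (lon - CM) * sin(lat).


gamma = (-32 - -33) * sin(34) = 1 * 0.559193 = 0.559 degrees

0.559 degrees


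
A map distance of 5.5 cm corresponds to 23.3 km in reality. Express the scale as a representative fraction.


ground = 23.3 km = 2330000 cm; RF denominator = ground / map = 2330000 / 5.5 ≈ 423636; RF = 1:423636

1:423636


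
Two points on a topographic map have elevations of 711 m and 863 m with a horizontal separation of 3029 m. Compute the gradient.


gradient = (863 - 711) / 3029 = 152 / 3029 = 0.0502

0.0502


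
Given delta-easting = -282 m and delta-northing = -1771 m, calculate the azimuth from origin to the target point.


az = atan2(-282, -1771) = -171.0 deg
adjusted to 0-360: 189.0 degrees

189.0 degrees


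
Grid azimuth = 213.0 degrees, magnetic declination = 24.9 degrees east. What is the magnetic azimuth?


magnetic azimuth = grid azimuth - declination (east +ve)
mag_az = 213.0 - 24.9 = 188.1 degrees

188.1 degrees


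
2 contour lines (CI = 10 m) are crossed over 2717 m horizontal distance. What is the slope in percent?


elevation change = 2 * 10 = 20 m
slope = 20 / 2717 * 100 = 0.7%

0.7%


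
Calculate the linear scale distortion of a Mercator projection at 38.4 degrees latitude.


SF = 1 / cos(38.4) = 1 / 0.783693 = 1.276

1.276


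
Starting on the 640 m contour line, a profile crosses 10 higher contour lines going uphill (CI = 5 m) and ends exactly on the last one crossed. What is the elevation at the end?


elevation = 640 + 10 * 5 = 690 m

690 m


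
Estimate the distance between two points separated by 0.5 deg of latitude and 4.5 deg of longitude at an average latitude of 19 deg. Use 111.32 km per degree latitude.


dlat_km = 0.5 * 111.32 = 55.66
dlon_km = 4.5 * 111.32 * cos(19) ≈ 473.648
dist = sqrt(55.66^2 + 473.648^2) ≈ 476.9 km

476.9 km


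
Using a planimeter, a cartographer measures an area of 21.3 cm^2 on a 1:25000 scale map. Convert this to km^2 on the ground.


ground_area = 21.3 * (25000/100)^2 = 1331250.0 m^2 = 1.33125 km^2 ≈ 1.331 km^2

1.331 km^2


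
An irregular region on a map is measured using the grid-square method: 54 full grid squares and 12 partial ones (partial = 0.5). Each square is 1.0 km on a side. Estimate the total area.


effective squares = 54 + 12 * 0.5 = 60.0
area = 60.0 * 1.0 = 60.0 km^2

60.0 km^2


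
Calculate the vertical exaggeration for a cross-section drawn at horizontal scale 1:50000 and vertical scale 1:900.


VE = horizontal_scale / vertical_scale = 50000 / 900 ≈ 55.6

55.6x


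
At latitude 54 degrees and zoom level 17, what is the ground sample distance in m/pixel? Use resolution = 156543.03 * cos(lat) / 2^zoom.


res = 156543.03 * cos(54) / 2^17 = 156543.03 * 0.58778525 / 131072 = 0.7 m/pixel

0.7 m/pixel


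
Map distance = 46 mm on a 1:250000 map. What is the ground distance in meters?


ground = 46 mm * 250000 / 1000 = 11500.0 m

11500.0 m


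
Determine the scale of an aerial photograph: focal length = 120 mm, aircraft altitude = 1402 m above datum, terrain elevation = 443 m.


scale = f / (H - h) = 120 mm / 959 m = 120 / 959000 = 1:7992

1:7992


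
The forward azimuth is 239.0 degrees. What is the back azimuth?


back azimuth = (239.0 + 180) mod 360 = 59.0 degrees

59.0 degrees


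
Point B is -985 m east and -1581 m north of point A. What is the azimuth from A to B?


az = atan2(-985, -1581) = -148.1 deg
adjusted to 0-360: 211.9 degrees

211.9 degrees


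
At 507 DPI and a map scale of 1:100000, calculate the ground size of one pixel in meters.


pixel_cm = 2.54 / 507 ≈ 0.00501 cm
ground = pixel_cm * 100000 / 100 = 2.54 * 100000 / (507 * 100) = 254000 / 50700 ≈ 5.01 m

5.01 m


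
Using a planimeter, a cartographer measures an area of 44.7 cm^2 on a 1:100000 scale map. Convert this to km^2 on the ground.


ground_area = 44.7 * (100000/100)^2 = 44700000.0 m^2 = 44.7 km^2

44.7 km^2


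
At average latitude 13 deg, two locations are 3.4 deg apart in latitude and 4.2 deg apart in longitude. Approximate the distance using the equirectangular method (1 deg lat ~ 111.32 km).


dlat_km = 3.4 * 111.32 = 378.488
dlon_km = 4.2 * 111.32 * cos(13) ≈ 455.561
dist = sqrt(378.488^2 + 455.561^2) ≈ 592.3 km

592.3 km


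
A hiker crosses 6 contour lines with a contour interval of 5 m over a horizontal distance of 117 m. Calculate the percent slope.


elevation change = 6 * 5 = 30 m
slope = 30 / 117 * 100 = 25.6%

25.6%


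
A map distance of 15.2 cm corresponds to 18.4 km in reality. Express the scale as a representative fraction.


ground = 18.4 km = 1840000 cm; RF denominator = ground / map = 1840000 / 15.2 ≈ 121053; RF = 1:121053

1:121053


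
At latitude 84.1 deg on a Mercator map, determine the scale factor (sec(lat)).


SF = 1 / cos(84.1) = 1 / 0.102793 = 9.728

9.728


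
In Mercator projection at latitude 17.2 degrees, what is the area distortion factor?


area_distortion = 1/cos^2(17.2) = 1.096

1.096


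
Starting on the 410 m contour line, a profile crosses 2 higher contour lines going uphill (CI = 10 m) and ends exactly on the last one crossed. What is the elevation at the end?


elevation = 410 + 2 * 10 = 430 m

430 m


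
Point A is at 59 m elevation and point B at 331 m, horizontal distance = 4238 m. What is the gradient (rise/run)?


gradient = (331 - 59) / 4238 = 272 / 4238 = 0.0642

0.0642


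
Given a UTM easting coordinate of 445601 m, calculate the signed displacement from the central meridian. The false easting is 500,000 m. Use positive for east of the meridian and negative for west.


displacement = 445601 - 500000 = -54399 m

-54399 m


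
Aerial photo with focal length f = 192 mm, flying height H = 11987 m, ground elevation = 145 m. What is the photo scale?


scale = f / (H - h) = 192 mm / 11842 m = 192 / 11842000 = 1:61677

1:61677


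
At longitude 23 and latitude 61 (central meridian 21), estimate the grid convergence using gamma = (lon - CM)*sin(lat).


gamma = (23 - 21) * sin(61) = 2 * 0.87462 = 1.749 degrees

1.749 degrees


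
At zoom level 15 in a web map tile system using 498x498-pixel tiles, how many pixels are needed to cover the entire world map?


tiles per axis = 2^15 = 32768
total tiles = 32768^2 = 1073741824
pixels per axis = 32768 * 498 = 16318464
total pixels = 16318464^2 = 266292267319296

266292267319296 pixels


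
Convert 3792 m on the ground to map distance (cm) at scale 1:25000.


map_cm = 3792 * 100 / 25000 = 15.168 cm ≈ 15.17 cm

15.17 cm


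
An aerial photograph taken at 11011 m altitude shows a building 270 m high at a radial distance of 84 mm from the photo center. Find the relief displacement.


d = h * r / H = 270 * 84 / 11011 = 2.06 mm

2.06 mm


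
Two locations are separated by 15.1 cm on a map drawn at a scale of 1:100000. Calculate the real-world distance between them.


ground = 15.1 cm * 100000 / 100 = 15100.0 m = 15.1 km

15.1 km


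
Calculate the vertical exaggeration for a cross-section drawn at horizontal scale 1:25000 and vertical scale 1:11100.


VE = horizontal_scale / vertical_scale = 25000 / 11100 ≈ 2.3

2.3x


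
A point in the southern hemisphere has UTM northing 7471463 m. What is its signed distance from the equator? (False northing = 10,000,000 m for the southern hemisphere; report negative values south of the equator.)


For southern: actual = 7471463 - 10000000 = -2528537 m

-2528537 m


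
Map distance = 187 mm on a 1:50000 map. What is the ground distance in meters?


ground = 187 mm * 50000 / 1000 = 9350.0 m

9350.0 m


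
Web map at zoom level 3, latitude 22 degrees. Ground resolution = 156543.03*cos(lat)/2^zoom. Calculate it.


res = 156543.03 * cos(22) / 2^3 = 156543.03 * 0.92718385 / 8 = 18143.02 m/pixel

18143.02 m/pixel


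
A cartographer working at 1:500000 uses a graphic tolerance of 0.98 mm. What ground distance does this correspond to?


ground = 0.98 mm * 500000 / 1000 = 490.0 m

490.0 m


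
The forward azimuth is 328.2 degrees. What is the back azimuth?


back azimuth = (328.2 + 180) mod 360 = 148.2 degrees

148.2 degrees


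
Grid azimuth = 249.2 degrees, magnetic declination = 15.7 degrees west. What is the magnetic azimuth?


magnetic azimuth = grid azimuth - declination (east +ve)
mag_az = 249.2 - -15.7 = 264.9 degrees

264.9 degrees


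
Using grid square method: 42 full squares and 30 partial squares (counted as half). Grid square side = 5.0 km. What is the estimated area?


effective squares = 42 + 30 * 0.5 = 57.0
area = 57.0 * 25.0 = 1425.0 km^2

1425.0 km^2


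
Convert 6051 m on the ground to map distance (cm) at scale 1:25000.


map_cm = 6051 * 100 / 25000 = 24.204 cm ≈ 24.2 cm

24.2 cm


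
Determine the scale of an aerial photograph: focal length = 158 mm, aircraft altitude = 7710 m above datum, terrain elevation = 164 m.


scale = f / (H - h) = 158 mm / 7546 m = 158 / 7546000 = 1:47759

1:47759


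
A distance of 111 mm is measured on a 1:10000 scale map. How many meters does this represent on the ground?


ground = 111 mm * 10000 / 1000 = 1110.0 m

1110.0 m


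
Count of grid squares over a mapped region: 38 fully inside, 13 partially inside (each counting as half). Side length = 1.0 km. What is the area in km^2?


effective squares = 38 + 13 * 0.5 = 44.5
area = 44.5 * 1.0 = 44.5 km^2

44.5 km^2


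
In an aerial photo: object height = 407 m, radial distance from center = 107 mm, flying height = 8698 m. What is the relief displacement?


d = h * r / H = 407 * 107 / 8698 = 5.01 mm

5.01 mm


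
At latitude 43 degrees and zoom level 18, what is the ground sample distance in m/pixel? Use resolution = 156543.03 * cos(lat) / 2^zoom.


res = 156543.03 * cos(43) / 2^18 = 156543.03 * 0.7313537 / 262144 = 0.44 m/pixel

0.44 m/pixel


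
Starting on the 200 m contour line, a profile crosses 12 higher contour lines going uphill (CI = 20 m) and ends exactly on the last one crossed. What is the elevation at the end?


elevation = 200 + 12 * 20 = 440 m

440 m


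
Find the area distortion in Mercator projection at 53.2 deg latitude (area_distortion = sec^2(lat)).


area_distortion = 1/cos^2(53.2) = 2.787

2.787


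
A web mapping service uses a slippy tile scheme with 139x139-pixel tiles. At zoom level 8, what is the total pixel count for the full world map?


tiles per axis = 2^8 = 256
total tiles = 256^2 = 65536
pixels per axis = 256 * 139 = 35584
total pixels = 35584^2 = 1266221056

1266221056 pixels


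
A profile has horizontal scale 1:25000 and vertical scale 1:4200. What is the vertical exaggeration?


VE = horizontal_scale / vertical_scale = 25000 / 4200 ≈ 6.0

6.0x


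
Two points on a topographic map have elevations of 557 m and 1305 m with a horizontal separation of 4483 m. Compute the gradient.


gradient = (1305 - 557) / 4483 = 748 / 4483 = 0.1669

0.1669


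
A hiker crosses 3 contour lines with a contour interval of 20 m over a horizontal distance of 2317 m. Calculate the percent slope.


elevation change = 3 * 20 = 60 m
slope = 60 / 2317 * 100 = 2.6%

2.6%


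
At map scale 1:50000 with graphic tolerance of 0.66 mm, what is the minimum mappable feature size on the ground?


ground = 0.66 mm * 50000 / 1000 = 33.0 m

33.0 m


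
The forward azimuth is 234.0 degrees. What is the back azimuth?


back azimuth = (234.0 + 180) mod 360 = 54.0 degrees

54.0 degrees


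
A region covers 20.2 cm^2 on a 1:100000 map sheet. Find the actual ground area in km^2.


ground_area = 20.2 * (100000/100)^2 = 20200000.0 m^2 = 20.2 km^2

20.2 km^2


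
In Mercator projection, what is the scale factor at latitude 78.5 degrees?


SF = 1 / cos(78.5) = 1 / 0.199368 = 5.016

5.016


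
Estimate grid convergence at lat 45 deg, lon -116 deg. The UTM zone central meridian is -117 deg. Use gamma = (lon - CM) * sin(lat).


gamma = (-116 - -117) * sin(45) = 1 * 0.707107 = 0.707 degrees

0.707 degrees


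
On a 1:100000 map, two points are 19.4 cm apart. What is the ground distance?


ground = 19.4 cm * 100000 / 100 = 19400.0 m = 19.4 km

19.4 km


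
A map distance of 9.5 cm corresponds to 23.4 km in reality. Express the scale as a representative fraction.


ground = 23.4 km = 2340000 cm; RF denominator = ground / map = 2340000 / 9.5 ≈ 246316; RF = 1:246316

1:246316


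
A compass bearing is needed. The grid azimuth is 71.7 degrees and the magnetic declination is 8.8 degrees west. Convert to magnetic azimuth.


magnetic azimuth = grid azimuth - declination (east +ve)
mag_az = 71.7 - -8.8 = 80.5 degrees

80.5 degrees


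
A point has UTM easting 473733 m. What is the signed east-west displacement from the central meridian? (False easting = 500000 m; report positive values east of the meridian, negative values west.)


displacement = 473733 - 500000 = -26267 m

-26267 m


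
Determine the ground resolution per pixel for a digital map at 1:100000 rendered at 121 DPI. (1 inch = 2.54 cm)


pixel_cm = 2.54 / 121 ≈ 0.020992 cm
ground = pixel_cm * 100000 / 100 = 2.54 * 100000 / (121 * 100) = 254000 / 12100 ≈ 20.99 m

20.99 m


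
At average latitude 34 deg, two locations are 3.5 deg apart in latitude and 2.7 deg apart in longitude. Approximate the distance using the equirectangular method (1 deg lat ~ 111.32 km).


dlat_km = 3.5 * 111.32 = 389.62
dlon_km = 2.7 * 111.32 * cos(34) ≈ 249.179
dist = sqrt(389.62^2 + 249.179^2) ≈ 462.5 km

462.5 km


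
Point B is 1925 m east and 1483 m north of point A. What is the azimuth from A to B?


az = atan2(1925, 1483) = 52.4 deg
adjusted to 0-360: 52.4 degrees

52.4 degrees


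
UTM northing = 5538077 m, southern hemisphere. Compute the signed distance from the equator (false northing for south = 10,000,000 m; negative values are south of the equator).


For southern: actual = 5538077 - 10000000 = -4461923 m

-4461923 m


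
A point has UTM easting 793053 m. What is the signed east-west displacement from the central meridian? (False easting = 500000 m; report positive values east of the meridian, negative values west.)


displacement = 793053 - 500000 = 293053 m

293053 m


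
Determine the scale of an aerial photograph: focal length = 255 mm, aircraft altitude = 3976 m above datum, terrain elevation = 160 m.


scale = f / (H - h) = 255 mm / 3816 m = 255 / 3816000 = 1:14965

1:14965


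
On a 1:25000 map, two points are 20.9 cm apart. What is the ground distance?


ground = 20.9 cm * 25000 / 100 = 5225.0 m = 5.225 km

5.225 km


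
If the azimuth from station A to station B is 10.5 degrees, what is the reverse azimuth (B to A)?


back azimuth = (10.5 + 180) mod 360 = 190.5 degrees

190.5 degrees


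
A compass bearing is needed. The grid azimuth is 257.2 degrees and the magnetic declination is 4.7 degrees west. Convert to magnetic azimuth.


magnetic azimuth = grid azimuth - declination (east +ve)
mag_az = 257.2 - -4.7 = 261.9 degrees

261.9 degrees


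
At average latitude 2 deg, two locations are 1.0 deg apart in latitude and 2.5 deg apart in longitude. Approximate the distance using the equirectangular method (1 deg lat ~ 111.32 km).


dlat_km = 1.0 * 111.32 = 111.32
dlon_km = 2.5 * 111.32 * cos(2) ≈ 278.13
dist = sqrt(111.32^2 + 278.13^2) ≈ 299.6 km

299.6 km


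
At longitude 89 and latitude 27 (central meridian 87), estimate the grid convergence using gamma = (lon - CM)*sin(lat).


gamma = (89 - 87) * sin(27) = 2 * 0.45399 = 0.908 degrees

0.908 degrees


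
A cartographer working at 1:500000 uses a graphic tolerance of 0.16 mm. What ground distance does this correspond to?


ground = 0.16 mm * 500000 / 1000 = 80.0 m

80.0 m


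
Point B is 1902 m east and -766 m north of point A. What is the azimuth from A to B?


az = atan2(1902, -766) = 111.9 deg
adjusted to 0-360: 111.9 degrees

111.9 degrees


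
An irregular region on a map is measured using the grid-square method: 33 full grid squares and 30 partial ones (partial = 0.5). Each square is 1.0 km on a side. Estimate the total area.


effective squares = 33 + 30 * 0.5 = 48.0
area = 48.0 * 1.0 = 48.0 km^2

48.0 km^2


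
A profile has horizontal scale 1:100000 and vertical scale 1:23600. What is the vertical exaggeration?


VE = horizontal_scale / vertical_scale = 100000 / 23600 ≈ 4.2

4.2x


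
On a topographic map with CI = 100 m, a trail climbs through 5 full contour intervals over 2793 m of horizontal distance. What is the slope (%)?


elevation change = 5 * 100 = 500 m
slope = 500 / 2793 * 100 = 17.9%

17.9%


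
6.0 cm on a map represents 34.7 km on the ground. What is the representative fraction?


ground = 34.7 km = 3470000 cm; RF denominator = ground / map = 3470000 / 6.0 ≈ 578333; RF = 1:578333

1:578333


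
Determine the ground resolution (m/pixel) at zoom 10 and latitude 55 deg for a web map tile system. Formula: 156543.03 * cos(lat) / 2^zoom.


res = 156543.03 * cos(55) / 2^10 = 156543.03 * 0.57357644 / 1024 = 87.68 m/pixel

87.68 m/pixel


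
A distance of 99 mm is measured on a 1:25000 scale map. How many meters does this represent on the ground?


ground = 99 mm * 25000 / 1000 = 2475.0 m

2475.0 m


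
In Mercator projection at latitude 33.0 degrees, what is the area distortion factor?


area_distortion = 1/cos^2(33.0) = 1.422

1.422


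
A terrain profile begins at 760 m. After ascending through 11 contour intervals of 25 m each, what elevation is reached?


elevation = 760 + 11 * 25 = 1035 m

1035 m


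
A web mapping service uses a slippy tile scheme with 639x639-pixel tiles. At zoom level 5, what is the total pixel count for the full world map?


tiles per axis = 2^5 = 32
total tiles = 32^2 = 1024
pixels per axis = 32 * 639 = 20448
total pixels = 20448^2 = 418120704

418120704 pixels


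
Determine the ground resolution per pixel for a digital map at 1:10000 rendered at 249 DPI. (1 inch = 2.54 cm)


pixel_cm = 2.54 / 249 ≈ 0.010201 cm
ground = pixel_cm * 10000 / 100 = 2.54 * 10000 / (249 * 100) = 25400 / 24900 ≈ 1.02 m

1.02 m


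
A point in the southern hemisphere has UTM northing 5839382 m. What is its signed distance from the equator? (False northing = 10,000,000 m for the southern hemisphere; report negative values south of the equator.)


For southern: actual = 5839382 - 10000000 = -4160618 m

-4160618 m


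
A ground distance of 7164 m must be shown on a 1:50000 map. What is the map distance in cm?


map_cm = 7164 * 100 / 50000 = 14.328 cm ≈ 14.33 cm

14.33 cm


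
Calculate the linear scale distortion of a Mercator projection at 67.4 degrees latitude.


SF = 1 / cos(67.4) = 1 / 0.384295 = 2.602

2.602


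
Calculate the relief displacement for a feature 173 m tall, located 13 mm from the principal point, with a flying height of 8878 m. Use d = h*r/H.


d = h * r / H = 173 * 13 / 8878 = 0.25 mm

0.25 mm


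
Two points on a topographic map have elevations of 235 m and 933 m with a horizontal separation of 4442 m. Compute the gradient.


gradient = (933 - 235) / 4442 = 698 / 4442 = 0.1571

0.1571


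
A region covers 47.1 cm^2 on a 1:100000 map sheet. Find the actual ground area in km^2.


ground_area = 47.1 * (100000/100)^2 = 47100000.0 m^2 = 47.1 km^2

47.1 km^2


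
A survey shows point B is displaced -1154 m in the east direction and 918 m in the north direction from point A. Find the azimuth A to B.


az = atan2(-1154, 918) = -51.5 deg
adjusted to 0-360: 308.5 degrees

308.5 degrees


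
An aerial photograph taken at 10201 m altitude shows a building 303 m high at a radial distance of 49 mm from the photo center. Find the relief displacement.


d = h * r / H = 303 * 49 / 10201 = 1.46 mm

1.46 mm


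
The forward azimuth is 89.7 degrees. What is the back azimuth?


back azimuth = (89.7 + 180) mod 360 = 269.7 degrees

269.7 degrees


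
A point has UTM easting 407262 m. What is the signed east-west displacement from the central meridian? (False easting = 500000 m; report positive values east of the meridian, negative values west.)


displacement = 407262 - 500000 = -92738 m

-92738 m


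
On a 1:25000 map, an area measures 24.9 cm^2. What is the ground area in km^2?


ground_area = 24.9 * (25000/100)^2 = 1556250.0 m^2 = 1.55625 km^2 ≈ 1.556 km^2

1.556 km^2


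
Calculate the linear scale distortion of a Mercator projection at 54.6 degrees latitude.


SF = 1 / cos(54.6) = 1 / 0.579281 = 1.726

1.726


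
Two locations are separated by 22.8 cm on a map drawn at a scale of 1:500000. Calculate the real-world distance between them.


ground = 22.8 cm * 500000 / 100 = 114000.0 m = 114.0 km

114.0 km


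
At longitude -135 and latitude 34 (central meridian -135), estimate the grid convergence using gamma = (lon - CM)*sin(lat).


gamma = (-135 - -135) * sin(34) = 0 * 0.559193 = 0.0 degrees

0.0 degrees


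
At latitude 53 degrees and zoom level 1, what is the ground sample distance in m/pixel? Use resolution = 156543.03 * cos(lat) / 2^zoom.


res = 156543.03 * cos(53) / 2^1 = 156543.03 * 0.60181502 / 2 = 47104.97 m/pixel

47104.97 m/pixel


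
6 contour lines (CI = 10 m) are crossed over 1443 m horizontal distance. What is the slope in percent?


elevation change = 6 * 10 = 60 m
slope = 60 / 1443 * 100 = 4.2%

4.2%


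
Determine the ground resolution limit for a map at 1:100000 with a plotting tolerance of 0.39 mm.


ground = 0.39 mm * 100000 / 1000 = 39.0 m

39.0 m


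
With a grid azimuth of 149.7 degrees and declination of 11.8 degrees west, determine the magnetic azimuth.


magnetic azimuth = grid azimuth - declination (east +ve)
mag_az = 149.7 - -11.8 = 161.5 degrees

161.5 degrees


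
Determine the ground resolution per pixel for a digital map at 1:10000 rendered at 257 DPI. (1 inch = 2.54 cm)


pixel_cm = 2.54 / 257 ≈ 0.009883 cm
ground = pixel_cm * 10000 / 100 = 2.54 * 10000 / (257 * 100) = 25400 / 25700 ≈ 0.99 m

0.99 m


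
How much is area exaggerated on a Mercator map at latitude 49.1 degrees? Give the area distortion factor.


area_distortion = 1/cos^2(49.1) = 2.333

2.333


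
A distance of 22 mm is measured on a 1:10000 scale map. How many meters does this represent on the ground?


ground = 22 mm * 10000 / 1000 = 220.0 m

220.0 m


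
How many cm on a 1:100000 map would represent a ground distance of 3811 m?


map_cm = 3811 * 100 / 100000 = 3.811 cm ≈ 3.81 cm

3.81 cm


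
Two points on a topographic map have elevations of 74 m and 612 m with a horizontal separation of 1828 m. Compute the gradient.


gradient = (612 - 74) / 1828 = 538 / 1828 = 0.2943

0.2943


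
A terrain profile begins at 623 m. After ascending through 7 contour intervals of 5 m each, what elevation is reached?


elevation = 623 + 7 * 5 = 658 m

658 m


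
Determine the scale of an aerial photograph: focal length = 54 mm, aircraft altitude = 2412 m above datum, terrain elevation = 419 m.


scale = f / (H - h) = 54 mm / 1993 m = 54 / 1993000 = 1:36907

1:36907


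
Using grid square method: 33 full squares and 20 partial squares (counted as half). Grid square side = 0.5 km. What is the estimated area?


effective squares = 33 + 20 * 0.5 = 43.0
area = 43.0 * 0.25 = 10.75 km^2

10.75 km^2


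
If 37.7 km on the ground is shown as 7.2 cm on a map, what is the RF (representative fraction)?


ground = 37.7 km = 3770000 cm; RF denominator = ground / map = 3770000 / 7.2 ≈ 523611; RF = 1:523611

1:523611


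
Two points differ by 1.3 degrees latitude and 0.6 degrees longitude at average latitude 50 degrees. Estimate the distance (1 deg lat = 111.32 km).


dlat_km = 1.3 * 111.32 = 144.716
dlon_km = 0.6 * 111.32 * cos(50) ≈ 42.933
dist = sqrt(144.716^2 + 42.933^2) ≈ 151.0 km

151.0 km


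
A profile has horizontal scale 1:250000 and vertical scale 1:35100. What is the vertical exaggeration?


VE = horizontal_scale / vertical_scale = 250000 / 35100 ≈ 7.1

7.1x


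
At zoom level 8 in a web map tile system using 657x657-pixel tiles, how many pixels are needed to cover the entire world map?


tiles per axis = 2^8 = 256
total tiles = 256^2 = 65536
pixels per axis = 256 * 657 = 168192
total pixels = 168192^2 = 28288548864

28288548864 pixels


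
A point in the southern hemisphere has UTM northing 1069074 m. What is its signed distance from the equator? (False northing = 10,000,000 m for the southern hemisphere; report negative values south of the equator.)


For southern: actual = 1069074 - 10000000 = -8930926 m

-8930926 m


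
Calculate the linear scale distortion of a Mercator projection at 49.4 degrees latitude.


SF = 1 / cos(49.4) = 1 / 0.650774 = 1.537

1.537


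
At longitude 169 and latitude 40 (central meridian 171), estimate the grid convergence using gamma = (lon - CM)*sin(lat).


gamma = (169 - 171) * sin(40) = -2 * 0.642788 = -1.286 degrees

-1.286 degrees


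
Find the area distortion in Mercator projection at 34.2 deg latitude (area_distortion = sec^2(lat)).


area_distortion = 1/cos^2(34.2) = 1.462

1.462


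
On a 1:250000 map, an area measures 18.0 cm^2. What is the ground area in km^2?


ground_area = 18.0 * (250000/100)^2 = 112500000.0 m^2 = 112.5 km^2

112.5 km^2


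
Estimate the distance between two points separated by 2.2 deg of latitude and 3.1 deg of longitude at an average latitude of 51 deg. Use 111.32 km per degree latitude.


dlat_km = 2.2 * 111.32 = 244.904
dlon_km = 3.1 * 111.32 * cos(51) ≈ 217.173
dist = sqrt(244.904^2 + 217.173^2) ≈ 327.3 km

327.3 km


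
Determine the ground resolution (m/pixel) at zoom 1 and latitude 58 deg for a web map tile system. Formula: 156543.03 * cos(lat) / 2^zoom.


res = 156543.03 * cos(58) / 2^1 = 156543.03 * 0.52991926 / 2 = 41477.58 m/pixel

41477.58 m/pixel


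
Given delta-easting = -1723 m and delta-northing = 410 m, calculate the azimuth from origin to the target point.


az = atan2(-1723, 410) = -76.6 deg
adjusted to 0-360: 283.4 degrees

283.4 degrees


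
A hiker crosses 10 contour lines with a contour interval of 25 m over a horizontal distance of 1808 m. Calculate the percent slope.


elevation change = 10 * 25 = 250 m
slope = 250 / 1808 * 100 = 13.8%

13.8%


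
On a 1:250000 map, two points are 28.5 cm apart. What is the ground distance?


ground = 28.5 cm * 250000 / 100 = 71250.0 m = 71.25 km

71.25 km


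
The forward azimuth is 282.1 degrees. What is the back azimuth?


back azimuth = (282.1 + 180) mod 360 = 102.1 degrees

102.1 degrees


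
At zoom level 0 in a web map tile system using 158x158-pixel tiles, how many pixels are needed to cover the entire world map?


tiles per axis = 2^0 = 1
total tiles = 1^2 = 1
pixels per axis = 1 * 158 = 158
total pixels = 158^2 = 24964

24964 pixels


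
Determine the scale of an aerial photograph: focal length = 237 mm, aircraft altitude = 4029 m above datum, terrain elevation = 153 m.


scale = f / (H - h) = 237 mm / 3876 m = 237 / 3876000 = 1:16354

1:16354


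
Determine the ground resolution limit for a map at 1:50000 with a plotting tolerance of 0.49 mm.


ground = 0.49 mm * 50000 / 1000 = 24.5 m

24.5 m


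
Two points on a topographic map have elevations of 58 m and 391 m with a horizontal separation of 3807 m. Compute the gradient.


gradient = (391 - 58) / 3807 = 333 / 3807 = 0.0875

0.0875


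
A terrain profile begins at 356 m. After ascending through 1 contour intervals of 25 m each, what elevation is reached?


elevation = 356 + 1 * 25 = 381 m

381 m


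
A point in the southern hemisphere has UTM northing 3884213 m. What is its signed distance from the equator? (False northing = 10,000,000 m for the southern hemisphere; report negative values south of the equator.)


For southern: actual = 3884213 - 10000000 = -6115787 m

-6115787 m


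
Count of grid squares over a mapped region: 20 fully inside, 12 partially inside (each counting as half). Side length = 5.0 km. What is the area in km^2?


effective squares = 20 + 12 * 0.5 = 26.0
area = 26.0 * 25.0 = 650.0 km^2

650.0 km^2


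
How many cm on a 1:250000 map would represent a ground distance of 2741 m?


map_cm = 2741 * 100 / 250000 = 1.0964 cm ≈ 1.1 cm

1.1 cm


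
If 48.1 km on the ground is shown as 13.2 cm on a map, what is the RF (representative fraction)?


ground = 48.1 km = 4810000 cm; RF denominator = ground / map = 4810000 / 13.2 ≈ 364394; RF = 1:364394

1:364394


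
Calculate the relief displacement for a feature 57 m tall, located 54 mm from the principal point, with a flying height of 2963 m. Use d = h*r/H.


d = h * r / H = 57 * 54 / 2963 = 1.04 mm

1.04 mm


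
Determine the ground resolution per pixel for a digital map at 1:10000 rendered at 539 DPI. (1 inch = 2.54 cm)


pixel_cm = 2.54 / 539 ≈ 0.004712 cm
ground = pixel_cm * 10000 / 100 = 2.54 * 10000 / (539 * 100) = 25400 / 53900 ≈ 0.47 m

0.47 m


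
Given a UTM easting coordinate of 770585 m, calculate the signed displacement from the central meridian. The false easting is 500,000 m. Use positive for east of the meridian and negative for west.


displacement = 770585 - 500000 = 270585 m

270585 m


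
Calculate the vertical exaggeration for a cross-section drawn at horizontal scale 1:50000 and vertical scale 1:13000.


VE = horizontal_scale / vertical_scale = 50000 / 13000 ≈ 3.8

3.8x


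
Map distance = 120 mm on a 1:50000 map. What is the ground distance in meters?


ground = 120 mm * 50000 / 1000 = 6000.0 m

6000.0 m


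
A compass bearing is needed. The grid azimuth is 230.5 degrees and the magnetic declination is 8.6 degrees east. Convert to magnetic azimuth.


magnetic azimuth = grid azimuth - declination (east +ve)
mag_az = 230.5 - 8.6 = 221.9 degrees

221.9 degrees


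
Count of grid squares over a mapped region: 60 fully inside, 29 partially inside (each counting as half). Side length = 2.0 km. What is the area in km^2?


effective squares = 60 + 29 * 0.5 = 74.5
area = 74.5 * 4.0 = 298.0 km^2

298.0 km^2


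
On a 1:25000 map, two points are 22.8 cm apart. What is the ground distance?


ground = 22.8 cm * 25000 / 100 = 5700.0 m = 5.7 km

5.7 km


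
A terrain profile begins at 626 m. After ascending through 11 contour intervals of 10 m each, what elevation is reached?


elevation = 626 + 11 * 10 = 736 m

736 m


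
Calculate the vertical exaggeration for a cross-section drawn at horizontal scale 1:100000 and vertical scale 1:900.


VE = horizontal_scale / vertical_scale = 100000 / 900 ≈ 111.1

111.1x


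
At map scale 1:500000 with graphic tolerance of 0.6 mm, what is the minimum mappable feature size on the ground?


ground = 0.6 mm * 500000 / 1000 = 300.0 m

300.0 m


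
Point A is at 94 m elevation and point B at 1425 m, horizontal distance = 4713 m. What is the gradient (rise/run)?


gradient = (1425 - 94) / 4713 = 1331 / 4713 = 0.2824

0.2824


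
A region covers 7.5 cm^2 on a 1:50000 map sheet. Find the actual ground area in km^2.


ground_area = 7.5 * (50000/100)^2 = 1875000.0 m^2 = 1.875 km^2

1.875 km^2


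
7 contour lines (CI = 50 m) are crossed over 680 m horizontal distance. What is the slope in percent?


elevation change = 7 * 50 = 350 m
slope = 350 / 680 * 100 = 51.5%

51.5%


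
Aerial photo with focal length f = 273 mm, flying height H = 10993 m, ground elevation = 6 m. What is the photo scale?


scale = f / (H - h) = 273 mm / 10987 m = 273 / 10987000 = 1:40245

1:40245


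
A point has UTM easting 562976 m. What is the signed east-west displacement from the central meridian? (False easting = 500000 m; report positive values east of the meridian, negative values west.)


displacement = 562976 - 500000 = 62976 m

62976 m


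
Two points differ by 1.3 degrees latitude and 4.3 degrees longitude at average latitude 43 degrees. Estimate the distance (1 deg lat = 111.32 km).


dlat_km = 1.3 * 111.32 = 144.716
dlon_km = 4.3 * 111.32 * cos(43) ≈ 350.081
dist = sqrt(144.716^2 + 350.081^2) ≈ 378.8 km

378.8 km


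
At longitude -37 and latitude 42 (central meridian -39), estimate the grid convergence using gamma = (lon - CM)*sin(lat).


gamma = (-37 - -39) * sin(42) = 2 * 0.669131 = 1.338 degrees

1.338 degrees


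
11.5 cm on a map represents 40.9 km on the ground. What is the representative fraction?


ground = 40.9 km = 4090000 cm; RF denominator = ground / map = 4090000 / 11.5 ≈ 355652; RF = 1:355652

1:355652


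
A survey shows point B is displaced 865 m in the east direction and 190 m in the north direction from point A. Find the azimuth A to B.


az = atan2(865, 190) = 77.6 deg
adjusted to 0-360: 77.6 degrees

77.6 degrees


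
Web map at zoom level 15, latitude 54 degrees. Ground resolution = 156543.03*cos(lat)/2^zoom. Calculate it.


res = 156543.03 * cos(54) / 2^15 = 156543.03 * 0.58778525 / 32768 = 2.81 m/pixel

2.81 m/pixel


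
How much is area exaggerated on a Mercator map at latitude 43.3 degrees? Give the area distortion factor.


area_distortion = 1/cos^2(43.3) = 1.888

1.888


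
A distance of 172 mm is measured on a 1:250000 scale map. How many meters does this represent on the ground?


ground = 172 mm * 250000 / 1000 = 43000.0 m

43000.0 m


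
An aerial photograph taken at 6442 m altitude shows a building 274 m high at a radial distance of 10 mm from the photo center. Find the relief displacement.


d = h * r / H = 274 * 10 / 6442 = 0.43 mm

0.43 mm


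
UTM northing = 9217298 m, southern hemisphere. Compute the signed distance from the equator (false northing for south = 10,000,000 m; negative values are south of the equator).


For southern: actual = 9217298 - 10000000 = -782702 m

-782702 m


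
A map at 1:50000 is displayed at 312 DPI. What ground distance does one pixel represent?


pixel_cm = 2.54 / 312 ≈ 0.008141 cm
ground = pixel_cm * 50000 / 100 = 2.54 * 50000 / (312 * 100) = 127000 / 31200 ≈ 4.07 m

4.07 m
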